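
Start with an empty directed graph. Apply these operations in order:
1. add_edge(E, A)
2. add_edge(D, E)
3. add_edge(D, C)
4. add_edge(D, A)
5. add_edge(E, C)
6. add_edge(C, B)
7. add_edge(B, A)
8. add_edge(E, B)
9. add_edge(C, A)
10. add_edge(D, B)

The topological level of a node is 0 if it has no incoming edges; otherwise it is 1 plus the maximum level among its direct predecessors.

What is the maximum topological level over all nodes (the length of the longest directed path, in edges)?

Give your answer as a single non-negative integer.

Answer: 4

Derivation:
Op 1: add_edge(E, A). Edges now: 1
Op 2: add_edge(D, E). Edges now: 2
Op 3: add_edge(D, C). Edges now: 3
Op 4: add_edge(D, A). Edges now: 4
Op 5: add_edge(E, C). Edges now: 5
Op 6: add_edge(C, B). Edges now: 6
Op 7: add_edge(B, A). Edges now: 7
Op 8: add_edge(E, B). Edges now: 8
Op 9: add_edge(C, A). Edges now: 9
Op 10: add_edge(D, B). Edges now: 10
Compute levels (Kahn BFS):
  sources (in-degree 0): D
  process D: level=0
    D->A: in-degree(A)=3, level(A)>=1
    D->B: in-degree(B)=2, level(B)>=1
    D->C: in-degree(C)=1, level(C)>=1
    D->E: in-degree(E)=0, level(E)=1, enqueue
  process E: level=1
    E->A: in-degree(A)=2, level(A)>=2
    E->B: in-degree(B)=1, level(B)>=2
    E->C: in-degree(C)=0, level(C)=2, enqueue
  process C: level=2
    C->A: in-degree(A)=1, level(A)>=3
    C->B: in-degree(B)=0, level(B)=3, enqueue
  process B: level=3
    B->A: in-degree(A)=0, level(A)=4, enqueue
  process A: level=4
All levels: A:4, B:3, C:2, D:0, E:1
max level = 4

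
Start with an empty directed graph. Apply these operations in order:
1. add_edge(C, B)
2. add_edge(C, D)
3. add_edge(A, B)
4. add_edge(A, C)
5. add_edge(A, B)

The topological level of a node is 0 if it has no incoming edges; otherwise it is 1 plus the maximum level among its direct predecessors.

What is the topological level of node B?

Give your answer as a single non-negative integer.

Op 1: add_edge(C, B). Edges now: 1
Op 2: add_edge(C, D). Edges now: 2
Op 3: add_edge(A, B). Edges now: 3
Op 4: add_edge(A, C). Edges now: 4
Op 5: add_edge(A, B) (duplicate, no change). Edges now: 4
Compute levels (Kahn BFS):
  sources (in-degree 0): A
  process A: level=0
    A->B: in-degree(B)=1, level(B)>=1
    A->C: in-degree(C)=0, level(C)=1, enqueue
  process C: level=1
    C->B: in-degree(B)=0, level(B)=2, enqueue
    C->D: in-degree(D)=0, level(D)=2, enqueue
  process B: level=2
  process D: level=2
All levels: A:0, B:2, C:1, D:2
level(B) = 2

Answer: 2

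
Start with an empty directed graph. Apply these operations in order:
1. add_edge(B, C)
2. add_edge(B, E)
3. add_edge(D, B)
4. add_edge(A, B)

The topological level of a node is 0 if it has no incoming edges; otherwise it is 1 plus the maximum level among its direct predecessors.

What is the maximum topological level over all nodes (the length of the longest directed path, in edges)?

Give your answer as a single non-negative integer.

Op 1: add_edge(B, C). Edges now: 1
Op 2: add_edge(B, E). Edges now: 2
Op 3: add_edge(D, B). Edges now: 3
Op 4: add_edge(A, B). Edges now: 4
Compute levels (Kahn BFS):
  sources (in-degree 0): A, D
  process A: level=0
    A->B: in-degree(B)=1, level(B)>=1
  process D: level=0
    D->B: in-degree(B)=0, level(B)=1, enqueue
  process B: level=1
    B->C: in-degree(C)=0, level(C)=2, enqueue
    B->E: in-degree(E)=0, level(E)=2, enqueue
  process C: level=2
  process E: level=2
All levels: A:0, B:1, C:2, D:0, E:2
max level = 2

Answer: 2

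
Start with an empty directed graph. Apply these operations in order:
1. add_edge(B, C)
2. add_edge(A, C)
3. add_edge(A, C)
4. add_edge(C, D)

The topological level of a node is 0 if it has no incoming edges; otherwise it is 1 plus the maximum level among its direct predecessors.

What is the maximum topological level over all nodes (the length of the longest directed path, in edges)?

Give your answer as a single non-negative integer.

Answer: 2

Derivation:
Op 1: add_edge(B, C). Edges now: 1
Op 2: add_edge(A, C). Edges now: 2
Op 3: add_edge(A, C) (duplicate, no change). Edges now: 2
Op 4: add_edge(C, D). Edges now: 3
Compute levels (Kahn BFS):
  sources (in-degree 0): A, B
  process A: level=0
    A->C: in-degree(C)=1, level(C)>=1
  process B: level=0
    B->C: in-degree(C)=0, level(C)=1, enqueue
  process C: level=1
    C->D: in-degree(D)=0, level(D)=2, enqueue
  process D: level=2
All levels: A:0, B:0, C:1, D:2
max level = 2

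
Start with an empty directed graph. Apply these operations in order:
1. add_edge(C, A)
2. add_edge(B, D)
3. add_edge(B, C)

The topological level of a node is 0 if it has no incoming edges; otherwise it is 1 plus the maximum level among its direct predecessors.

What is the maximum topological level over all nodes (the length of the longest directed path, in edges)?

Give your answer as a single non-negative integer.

Op 1: add_edge(C, A). Edges now: 1
Op 2: add_edge(B, D). Edges now: 2
Op 3: add_edge(B, C). Edges now: 3
Compute levels (Kahn BFS):
  sources (in-degree 0): B
  process B: level=0
    B->C: in-degree(C)=0, level(C)=1, enqueue
    B->D: in-degree(D)=0, level(D)=1, enqueue
  process C: level=1
    C->A: in-degree(A)=0, level(A)=2, enqueue
  process D: level=1
  process A: level=2
All levels: A:2, B:0, C:1, D:1
max level = 2

Answer: 2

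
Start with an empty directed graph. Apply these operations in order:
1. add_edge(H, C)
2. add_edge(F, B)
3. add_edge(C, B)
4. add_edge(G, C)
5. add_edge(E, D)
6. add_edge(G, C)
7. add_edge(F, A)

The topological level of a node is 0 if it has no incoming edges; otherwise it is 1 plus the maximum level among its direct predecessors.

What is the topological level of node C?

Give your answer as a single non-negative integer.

Op 1: add_edge(H, C). Edges now: 1
Op 2: add_edge(F, B). Edges now: 2
Op 3: add_edge(C, B). Edges now: 3
Op 4: add_edge(G, C). Edges now: 4
Op 5: add_edge(E, D). Edges now: 5
Op 6: add_edge(G, C) (duplicate, no change). Edges now: 5
Op 7: add_edge(F, A). Edges now: 6
Compute levels (Kahn BFS):
  sources (in-degree 0): E, F, G, H
  process E: level=0
    E->D: in-degree(D)=0, level(D)=1, enqueue
  process F: level=0
    F->A: in-degree(A)=0, level(A)=1, enqueue
    F->B: in-degree(B)=1, level(B)>=1
  process G: level=0
    G->C: in-degree(C)=1, level(C)>=1
  process H: level=0
    H->C: in-degree(C)=0, level(C)=1, enqueue
  process D: level=1
  process A: level=1
  process C: level=1
    C->B: in-degree(B)=0, level(B)=2, enqueue
  process B: level=2
All levels: A:1, B:2, C:1, D:1, E:0, F:0, G:0, H:0
level(C) = 1

Answer: 1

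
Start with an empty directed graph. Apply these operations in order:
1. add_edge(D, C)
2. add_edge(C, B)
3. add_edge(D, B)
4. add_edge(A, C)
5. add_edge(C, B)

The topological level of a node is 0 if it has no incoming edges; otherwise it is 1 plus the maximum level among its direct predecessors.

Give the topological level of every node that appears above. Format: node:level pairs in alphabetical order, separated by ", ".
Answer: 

Answer: A:0, B:2, C:1, D:0

Derivation:
Op 1: add_edge(D, C). Edges now: 1
Op 2: add_edge(C, B). Edges now: 2
Op 3: add_edge(D, B). Edges now: 3
Op 4: add_edge(A, C). Edges now: 4
Op 5: add_edge(C, B) (duplicate, no change). Edges now: 4
Compute levels (Kahn BFS):
  sources (in-degree 0): A, D
  process A: level=0
    A->C: in-degree(C)=1, level(C)>=1
  process D: level=0
    D->B: in-degree(B)=1, level(B)>=1
    D->C: in-degree(C)=0, level(C)=1, enqueue
  process C: level=1
    C->B: in-degree(B)=0, level(B)=2, enqueue
  process B: level=2
All levels: A:0, B:2, C:1, D:0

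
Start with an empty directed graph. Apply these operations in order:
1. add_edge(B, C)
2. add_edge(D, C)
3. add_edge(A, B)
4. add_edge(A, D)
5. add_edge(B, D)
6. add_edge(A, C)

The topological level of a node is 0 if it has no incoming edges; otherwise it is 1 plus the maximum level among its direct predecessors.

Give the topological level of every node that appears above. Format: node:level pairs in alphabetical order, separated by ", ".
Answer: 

Op 1: add_edge(B, C). Edges now: 1
Op 2: add_edge(D, C). Edges now: 2
Op 3: add_edge(A, B). Edges now: 3
Op 4: add_edge(A, D). Edges now: 4
Op 5: add_edge(B, D). Edges now: 5
Op 6: add_edge(A, C). Edges now: 6
Compute levels (Kahn BFS):
  sources (in-degree 0): A
  process A: level=0
    A->B: in-degree(B)=0, level(B)=1, enqueue
    A->C: in-degree(C)=2, level(C)>=1
    A->D: in-degree(D)=1, level(D)>=1
  process B: level=1
    B->C: in-degree(C)=1, level(C)>=2
    B->D: in-degree(D)=0, level(D)=2, enqueue
  process D: level=2
    D->C: in-degree(C)=0, level(C)=3, enqueue
  process C: level=3
All levels: A:0, B:1, C:3, D:2

Answer: A:0, B:1, C:3, D:2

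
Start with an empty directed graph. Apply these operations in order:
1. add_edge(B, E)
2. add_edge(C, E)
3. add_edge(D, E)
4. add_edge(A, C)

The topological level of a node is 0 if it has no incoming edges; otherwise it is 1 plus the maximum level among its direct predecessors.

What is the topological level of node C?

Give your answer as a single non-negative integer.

Op 1: add_edge(B, E). Edges now: 1
Op 2: add_edge(C, E). Edges now: 2
Op 3: add_edge(D, E). Edges now: 3
Op 4: add_edge(A, C). Edges now: 4
Compute levels (Kahn BFS):
  sources (in-degree 0): A, B, D
  process A: level=0
    A->C: in-degree(C)=0, level(C)=1, enqueue
  process B: level=0
    B->E: in-degree(E)=2, level(E)>=1
  process D: level=0
    D->E: in-degree(E)=1, level(E)>=1
  process C: level=1
    C->E: in-degree(E)=0, level(E)=2, enqueue
  process E: level=2
All levels: A:0, B:0, C:1, D:0, E:2
level(C) = 1

Answer: 1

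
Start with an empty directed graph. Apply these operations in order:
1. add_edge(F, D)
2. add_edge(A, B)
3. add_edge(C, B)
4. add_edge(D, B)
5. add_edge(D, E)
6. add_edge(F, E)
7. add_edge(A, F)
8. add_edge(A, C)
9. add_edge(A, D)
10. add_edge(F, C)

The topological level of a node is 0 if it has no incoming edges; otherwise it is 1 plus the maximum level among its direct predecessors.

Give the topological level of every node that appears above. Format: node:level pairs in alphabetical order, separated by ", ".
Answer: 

Answer: A:0, B:3, C:2, D:2, E:3, F:1

Derivation:
Op 1: add_edge(F, D). Edges now: 1
Op 2: add_edge(A, B). Edges now: 2
Op 3: add_edge(C, B). Edges now: 3
Op 4: add_edge(D, B). Edges now: 4
Op 5: add_edge(D, E). Edges now: 5
Op 6: add_edge(F, E). Edges now: 6
Op 7: add_edge(A, F). Edges now: 7
Op 8: add_edge(A, C). Edges now: 8
Op 9: add_edge(A, D). Edges now: 9
Op 10: add_edge(F, C). Edges now: 10
Compute levels (Kahn BFS):
  sources (in-degree 0): A
  process A: level=0
    A->B: in-degree(B)=2, level(B)>=1
    A->C: in-degree(C)=1, level(C)>=1
    A->D: in-degree(D)=1, level(D)>=1
    A->F: in-degree(F)=0, level(F)=1, enqueue
  process F: level=1
    F->C: in-degree(C)=0, level(C)=2, enqueue
    F->D: in-degree(D)=0, level(D)=2, enqueue
    F->E: in-degree(E)=1, level(E)>=2
  process C: level=2
    C->B: in-degree(B)=1, level(B)>=3
  process D: level=2
    D->B: in-degree(B)=0, level(B)=3, enqueue
    D->E: in-degree(E)=0, level(E)=3, enqueue
  process B: level=3
  process E: level=3
All levels: A:0, B:3, C:2, D:2, E:3, F:1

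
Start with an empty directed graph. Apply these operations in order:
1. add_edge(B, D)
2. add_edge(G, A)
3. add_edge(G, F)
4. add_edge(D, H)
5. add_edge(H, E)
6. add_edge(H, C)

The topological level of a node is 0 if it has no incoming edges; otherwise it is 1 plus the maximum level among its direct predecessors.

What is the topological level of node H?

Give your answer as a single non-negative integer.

Answer: 2

Derivation:
Op 1: add_edge(B, D). Edges now: 1
Op 2: add_edge(G, A). Edges now: 2
Op 3: add_edge(G, F). Edges now: 3
Op 4: add_edge(D, H). Edges now: 4
Op 5: add_edge(H, E). Edges now: 5
Op 6: add_edge(H, C). Edges now: 6
Compute levels (Kahn BFS):
  sources (in-degree 0): B, G
  process B: level=0
    B->D: in-degree(D)=0, level(D)=1, enqueue
  process G: level=0
    G->A: in-degree(A)=0, level(A)=1, enqueue
    G->F: in-degree(F)=0, level(F)=1, enqueue
  process D: level=1
    D->H: in-degree(H)=0, level(H)=2, enqueue
  process A: level=1
  process F: level=1
  process H: level=2
    H->C: in-degree(C)=0, level(C)=3, enqueue
    H->E: in-degree(E)=0, level(E)=3, enqueue
  process C: level=3
  process E: level=3
All levels: A:1, B:0, C:3, D:1, E:3, F:1, G:0, H:2
level(H) = 2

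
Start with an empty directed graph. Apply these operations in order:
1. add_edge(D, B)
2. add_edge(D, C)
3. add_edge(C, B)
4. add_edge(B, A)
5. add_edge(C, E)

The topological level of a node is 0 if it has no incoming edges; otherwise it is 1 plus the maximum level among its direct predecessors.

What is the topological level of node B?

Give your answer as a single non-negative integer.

Op 1: add_edge(D, B). Edges now: 1
Op 2: add_edge(D, C). Edges now: 2
Op 3: add_edge(C, B). Edges now: 3
Op 4: add_edge(B, A). Edges now: 4
Op 5: add_edge(C, E). Edges now: 5
Compute levels (Kahn BFS):
  sources (in-degree 0): D
  process D: level=0
    D->B: in-degree(B)=1, level(B)>=1
    D->C: in-degree(C)=0, level(C)=1, enqueue
  process C: level=1
    C->B: in-degree(B)=0, level(B)=2, enqueue
    C->E: in-degree(E)=0, level(E)=2, enqueue
  process B: level=2
    B->A: in-degree(A)=0, level(A)=3, enqueue
  process E: level=2
  process A: level=3
All levels: A:3, B:2, C:1, D:0, E:2
level(B) = 2

Answer: 2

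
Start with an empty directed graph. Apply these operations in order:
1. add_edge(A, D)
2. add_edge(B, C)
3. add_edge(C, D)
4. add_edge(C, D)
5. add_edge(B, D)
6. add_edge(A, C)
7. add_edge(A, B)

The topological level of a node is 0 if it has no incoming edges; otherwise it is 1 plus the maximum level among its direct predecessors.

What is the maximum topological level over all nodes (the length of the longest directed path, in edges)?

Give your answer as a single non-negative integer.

Answer: 3

Derivation:
Op 1: add_edge(A, D). Edges now: 1
Op 2: add_edge(B, C). Edges now: 2
Op 3: add_edge(C, D). Edges now: 3
Op 4: add_edge(C, D) (duplicate, no change). Edges now: 3
Op 5: add_edge(B, D). Edges now: 4
Op 6: add_edge(A, C). Edges now: 5
Op 7: add_edge(A, B). Edges now: 6
Compute levels (Kahn BFS):
  sources (in-degree 0): A
  process A: level=0
    A->B: in-degree(B)=0, level(B)=1, enqueue
    A->C: in-degree(C)=1, level(C)>=1
    A->D: in-degree(D)=2, level(D)>=1
  process B: level=1
    B->C: in-degree(C)=0, level(C)=2, enqueue
    B->D: in-degree(D)=1, level(D)>=2
  process C: level=2
    C->D: in-degree(D)=0, level(D)=3, enqueue
  process D: level=3
All levels: A:0, B:1, C:2, D:3
max level = 3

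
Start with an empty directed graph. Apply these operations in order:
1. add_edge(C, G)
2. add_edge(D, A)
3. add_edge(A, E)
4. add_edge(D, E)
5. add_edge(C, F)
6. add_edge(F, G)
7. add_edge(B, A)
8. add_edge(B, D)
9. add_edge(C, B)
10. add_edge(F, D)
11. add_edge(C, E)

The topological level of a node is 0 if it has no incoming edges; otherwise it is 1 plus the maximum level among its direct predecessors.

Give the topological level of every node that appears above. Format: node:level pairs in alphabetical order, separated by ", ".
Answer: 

Answer: A:3, B:1, C:0, D:2, E:4, F:1, G:2

Derivation:
Op 1: add_edge(C, G). Edges now: 1
Op 2: add_edge(D, A). Edges now: 2
Op 3: add_edge(A, E). Edges now: 3
Op 4: add_edge(D, E). Edges now: 4
Op 5: add_edge(C, F). Edges now: 5
Op 6: add_edge(F, G). Edges now: 6
Op 7: add_edge(B, A). Edges now: 7
Op 8: add_edge(B, D). Edges now: 8
Op 9: add_edge(C, B). Edges now: 9
Op 10: add_edge(F, D). Edges now: 10
Op 11: add_edge(C, E). Edges now: 11
Compute levels (Kahn BFS):
  sources (in-degree 0): C
  process C: level=0
    C->B: in-degree(B)=0, level(B)=1, enqueue
    C->E: in-degree(E)=2, level(E)>=1
    C->F: in-degree(F)=0, level(F)=1, enqueue
    C->G: in-degree(G)=1, level(G)>=1
  process B: level=1
    B->A: in-degree(A)=1, level(A)>=2
    B->D: in-degree(D)=1, level(D)>=2
  process F: level=1
    F->D: in-degree(D)=0, level(D)=2, enqueue
    F->G: in-degree(G)=0, level(G)=2, enqueue
  process D: level=2
    D->A: in-degree(A)=0, level(A)=3, enqueue
    D->E: in-degree(E)=1, level(E)>=3
  process G: level=2
  process A: level=3
    A->E: in-degree(E)=0, level(E)=4, enqueue
  process E: level=4
All levels: A:3, B:1, C:0, D:2, E:4, F:1, G:2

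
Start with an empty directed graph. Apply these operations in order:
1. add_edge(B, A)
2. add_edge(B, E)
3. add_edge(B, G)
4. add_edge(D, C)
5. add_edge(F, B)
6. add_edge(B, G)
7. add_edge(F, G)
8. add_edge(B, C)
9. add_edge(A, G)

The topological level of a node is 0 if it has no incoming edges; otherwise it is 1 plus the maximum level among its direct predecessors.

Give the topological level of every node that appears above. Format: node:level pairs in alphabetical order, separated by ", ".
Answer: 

Answer: A:2, B:1, C:2, D:0, E:2, F:0, G:3

Derivation:
Op 1: add_edge(B, A). Edges now: 1
Op 2: add_edge(B, E). Edges now: 2
Op 3: add_edge(B, G). Edges now: 3
Op 4: add_edge(D, C). Edges now: 4
Op 5: add_edge(F, B). Edges now: 5
Op 6: add_edge(B, G) (duplicate, no change). Edges now: 5
Op 7: add_edge(F, G). Edges now: 6
Op 8: add_edge(B, C). Edges now: 7
Op 9: add_edge(A, G). Edges now: 8
Compute levels (Kahn BFS):
  sources (in-degree 0): D, F
  process D: level=0
    D->C: in-degree(C)=1, level(C)>=1
  process F: level=0
    F->B: in-degree(B)=0, level(B)=1, enqueue
    F->G: in-degree(G)=2, level(G)>=1
  process B: level=1
    B->A: in-degree(A)=0, level(A)=2, enqueue
    B->C: in-degree(C)=0, level(C)=2, enqueue
    B->E: in-degree(E)=0, level(E)=2, enqueue
    B->G: in-degree(G)=1, level(G)>=2
  process A: level=2
    A->G: in-degree(G)=0, level(G)=3, enqueue
  process C: level=2
  process E: level=2
  process G: level=3
All levels: A:2, B:1, C:2, D:0, E:2, F:0, G:3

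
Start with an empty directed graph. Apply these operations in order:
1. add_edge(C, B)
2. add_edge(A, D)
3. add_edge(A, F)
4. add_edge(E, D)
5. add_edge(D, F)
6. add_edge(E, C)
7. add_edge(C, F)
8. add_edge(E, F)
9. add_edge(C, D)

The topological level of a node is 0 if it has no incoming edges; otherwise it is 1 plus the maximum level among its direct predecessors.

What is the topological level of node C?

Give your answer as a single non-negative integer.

Answer: 1

Derivation:
Op 1: add_edge(C, B). Edges now: 1
Op 2: add_edge(A, D). Edges now: 2
Op 3: add_edge(A, F). Edges now: 3
Op 4: add_edge(E, D). Edges now: 4
Op 5: add_edge(D, F). Edges now: 5
Op 6: add_edge(E, C). Edges now: 6
Op 7: add_edge(C, F). Edges now: 7
Op 8: add_edge(E, F). Edges now: 8
Op 9: add_edge(C, D). Edges now: 9
Compute levels (Kahn BFS):
  sources (in-degree 0): A, E
  process A: level=0
    A->D: in-degree(D)=2, level(D)>=1
    A->F: in-degree(F)=3, level(F)>=1
  process E: level=0
    E->C: in-degree(C)=0, level(C)=1, enqueue
    E->D: in-degree(D)=1, level(D)>=1
    E->F: in-degree(F)=2, level(F)>=1
  process C: level=1
    C->B: in-degree(B)=0, level(B)=2, enqueue
    C->D: in-degree(D)=0, level(D)=2, enqueue
    C->F: in-degree(F)=1, level(F)>=2
  process B: level=2
  process D: level=2
    D->F: in-degree(F)=0, level(F)=3, enqueue
  process F: level=3
All levels: A:0, B:2, C:1, D:2, E:0, F:3
level(C) = 1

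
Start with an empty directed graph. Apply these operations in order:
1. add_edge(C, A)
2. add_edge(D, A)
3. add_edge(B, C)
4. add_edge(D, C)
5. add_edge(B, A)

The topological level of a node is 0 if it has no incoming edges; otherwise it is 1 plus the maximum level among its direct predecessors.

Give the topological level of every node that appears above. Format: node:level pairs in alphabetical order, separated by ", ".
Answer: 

Answer: A:2, B:0, C:1, D:0

Derivation:
Op 1: add_edge(C, A). Edges now: 1
Op 2: add_edge(D, A). Edges now: 2
Op 3: add_edge(B, C). Edges now: 3
Op 4: add_edge(D, C). Edges now: 4
Op 5: add_edge(B, A). Edges now: 5
Compute levels (Kahn BFS):
  sources (in-degree 0): B, D
  process B: level=0
    B->A: in-degree(A)=2, level(A)>=1
    B->C: in-degree(C)=1, level(C)>=1
  process D: level=0
    D->A: in-degree(A)=1, level(A)>=1
    D->C: in-degree(C)=0, level(C)=1, enqueue
  process C: level=1
    C->A: in-degree(A)=0, level(A)=2, enqueue
  process A: level=2
All levels: A:2, B:0, C:1, D:0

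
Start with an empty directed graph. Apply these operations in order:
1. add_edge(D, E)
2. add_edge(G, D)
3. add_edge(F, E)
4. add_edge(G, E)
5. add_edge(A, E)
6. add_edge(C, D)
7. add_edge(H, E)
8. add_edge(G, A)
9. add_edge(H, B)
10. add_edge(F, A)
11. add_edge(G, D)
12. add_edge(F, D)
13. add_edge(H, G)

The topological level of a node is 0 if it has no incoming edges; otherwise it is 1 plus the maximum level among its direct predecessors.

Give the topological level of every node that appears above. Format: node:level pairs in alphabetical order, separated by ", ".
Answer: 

Op 1: add_edge(D, E). Edges now: 1
Op 2: add_edge(G, D). Edges now: 2
Op 3: add_edge(F, E). Edges now: 3
Op 4: add_edge(G, E). Edges now: 4
Op 5: add_edge(A, E). Edges now: 5
Op 6: add_edge(C, D). Edges now: 6
Op 7: add_edge(H, E). Edges now: 7
Op 8: add_edge(G, A). Edges now: 8
Op 9: add_edge(H, B). Edges now: 9
Op 10: add_edge(F, A). Edges now: 10
Op 11: add_edge(G, D) (duplicate, no change). Edges now: 10
Op 12: add_edge(F, D). Edges now: 11
Op 13: add_edge(H, G). Edges now: 12
Compute levels (Kahn BFS):
  sources (in-degree 0): C, F, H
  process C: level=0
    C->D: in-degree(D)=2, level(D)>=1
  process F: level=0
    F->A: in-degree(A)=1, level(A)>=1
    F->D: in-degree(D)=1, level(D)>=1
    F->E: in-degree(E)=4, level(E)>=1
  process H: level=0
    H->B: in-degree(B)=0, level(B)=1, enqueue
    H->E: in-degree(E)=3, level(E)>=1
    H->G: in-degree(G)=0, level(G)=1, enqueue
  process B: level=1
  process G: level=1
    G->A: in-degree(A)=0, level(A)=2, enqueue
    G->D: in-degree(D)=0, level(D)=2, enqueue
    G->E: in-degree(E)=2, level(E)>=2
  process A: level=2
    A->E: in-degree(E)=1, level(E)>=3
  process D: level=2
    D->E: in-degree(E)=0, level(E)=3, enqueue
  process E: level=3
All levels: A:2, B:1, C:0, D:2, E:3, F:0, G:1, H:0

Answer: A:2, B:1, C:0, D:2, E:3, F:0, G:1, H:0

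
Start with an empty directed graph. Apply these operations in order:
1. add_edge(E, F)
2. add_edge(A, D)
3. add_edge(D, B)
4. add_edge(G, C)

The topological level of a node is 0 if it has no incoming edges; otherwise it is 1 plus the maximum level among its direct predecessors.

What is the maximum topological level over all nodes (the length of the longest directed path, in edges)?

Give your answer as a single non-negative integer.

Answer: 2

Derivation:
Op 1: add_edge(E, F). Edges now: 1
Op 2: add_edge(A, D). Edges now: 2
Op 3: add_edge(D, B). Edges now: 3
Op 4: add_edge(G, C). Edges now: 4
Compute levels (Kahn BFS):
  sources (in-degree 0): A, E, G
  process A: level=0
    A->D: in-degree(D)=0, level(D)=1, enqueue
  process E: level=0
    E->F: in-degree(F)=0, level(F)=1, enqueue
  process G: level=0
    G->C: in-degree(C)=0, level(C)=1, enqueue
  process D: level=1
    D->B: in-degree(B)=0, level(B)=2, enqueue
  process F: level=1
  process C: level=1
  process B: level=2
All levels: A:0, B:2, C:1, D:1, E:0, F:1, G:0
max level = 2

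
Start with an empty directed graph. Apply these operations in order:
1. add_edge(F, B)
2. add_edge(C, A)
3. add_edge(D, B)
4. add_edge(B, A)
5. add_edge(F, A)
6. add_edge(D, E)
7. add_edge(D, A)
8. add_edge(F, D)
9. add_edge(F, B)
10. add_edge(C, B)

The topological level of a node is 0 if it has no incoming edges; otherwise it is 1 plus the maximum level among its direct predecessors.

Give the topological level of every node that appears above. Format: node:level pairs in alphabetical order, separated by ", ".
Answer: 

Answer: A:3, B:2, C:0, D:1, E:2, F:0

Derivation:
Op 1: add_edge(F, B). Edges now: 1
Op 2: add_edge(C, A). Edges now: 2
Op 3: add_edge(D, B). Edges now: 3
Op 4: add_edge(B, A). Edges now: 4
Op 5: add_edge(F, A). Edges now: 5
Op 6: add_edge(D, E). Edges now: 6
Op 7: add_edge(D, A). Edges now: 7
Op 8: add_edge(F, D). Edges now: 8
Op 9: add_edge(F, B) (duplicate, no change). Edges now: 8
Op 10: add_edge(C, B). Edges now: 9
Compute levels (Kahn BFS):
  sources (in-degree 0): C, F
  process C: level=0
    C->A: in-degree(A)=3, level(A)>=1
    C->B: in-degree(B)=2, level(B)>=1
  process F: level=0
    F->A: in-degree(A)=2, level(A)>=1
    F->B: in-degree(B)=1, level(B)>=1
    F->D: in-degree(D)=0, level(D)=1, enqueue
  process D: level=1
    D->A: in-degree(A)=1, level(A)>=2
    D->B: in-degree(B)=0, level(B)=2, enqueue
    D->E: in-degree(E)=0, level(E)=2, enqueue
  process B: level=2
    B->A: in-degree(A)=0, level(A)=3, enqueue
  process E: level=2
  process A: level=3
All levels: A:3, B:2, C:0, D:1, E:2, F:0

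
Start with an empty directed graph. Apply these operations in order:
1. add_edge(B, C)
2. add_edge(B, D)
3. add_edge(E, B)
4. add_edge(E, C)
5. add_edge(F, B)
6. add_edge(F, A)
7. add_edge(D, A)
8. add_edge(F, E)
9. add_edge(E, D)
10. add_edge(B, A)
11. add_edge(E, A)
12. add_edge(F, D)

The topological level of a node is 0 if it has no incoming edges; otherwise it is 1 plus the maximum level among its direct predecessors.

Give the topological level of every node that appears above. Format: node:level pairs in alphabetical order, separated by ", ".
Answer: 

Op 1: add_edge(B, C). Edges now: 1
Op 2: add_edge(B, D). Edges now: 2
Op 3: add_edge(E, B). Edges now: 3
Op 4: add_edge(E, C). Edges now: 4
Op 5: add_edge(F, B). Edges now: 5
Op 6: add_edge(F, A). Edges now: 6
Op 7: add_edge(D, A). Edges now: 7
Op 8: add_edge(F, E). Edges now: 8
Op 9: add_edge(E, D). Edges now: 9
Op 10: add_edge(B, A). Edges now: 10
Op 11: add_edge(E, A). Edges now: 11
Op 12: add_edge(F, D). Edges now: 12
Compute levels (Kahn BFS):
  sources (in-degree 0): F
  process F: level=0
    F->A: in-degree(A)=3, level(A)>=1
    F->B: in-degree(B)=1, level(B)>=1
    F->D: in-degree(D)=2, level(D)>=1
    F->E: in-degree(E)=0, level(E)=1, enqueue
  process E: level=1
    E->A: in-degree(A)=2, level(A)>=2
    E->B: in-degree(B)=0, level(B)=2, enqueue
    E->C: in-degree(C)=1, level(C)>=2
    E->D: in-degree(D)=1, level(D)>=2
  process B: level=2
    B->A: in-degree(A)=1, level(A)>=3
    B->C: in-degree(C)=0, level(C)=3, enqueue
    B->D: in-degree(D)=0, level(D)=3, enqueue
  process C: level=3
  process D: level=3
    D->A: in-degree(A)=0, level(A)=4, enqueue
  process A: level=4
All levels: A:4, B:2, C:3, D:3, E:1, F:0

Answer: A:4, B:2, C:3, D:3, E:1, F:0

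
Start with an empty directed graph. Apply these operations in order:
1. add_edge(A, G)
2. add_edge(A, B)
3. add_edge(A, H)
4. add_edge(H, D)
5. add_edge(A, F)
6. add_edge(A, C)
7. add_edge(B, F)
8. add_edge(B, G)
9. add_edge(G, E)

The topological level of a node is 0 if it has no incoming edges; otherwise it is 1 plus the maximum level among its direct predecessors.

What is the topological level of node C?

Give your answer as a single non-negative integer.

Op 1: add_edge(A, G). Edges now: 1
Op 2: add_edge(A, B). Edges now: 2
Op 3: add_edge(A, H). Edges now: 3
Op 4: add_edge(H, D). Edges now: 4
Op 5: add_edge(A, F). Edges now: 5
Op 6: add_edge(A, C). Edges now: 6
Op 7: add_edge(B, F). Edges now: 7
Op 8: add_edge(B, G). Edges now: 8
Op 9: add_edge(G, E). Edges now: 9
Compute levels (Kahn BFS):
  sources (in-degree 0): A
  process A: level=0
    A->B: in-degree(B)=0, level(B)=1, enqueue
    A->C: in-degree(C)=0, level(C)=1, enqueue
    A->F: in-degree(F)=1, level(F)>=1
    A->G: in-degree(G)=1, level(G)>=1
    A->H: in-degree(H)=0, level(H)=1, enqueue
  process B: level=1
    B->F: in-degree(F)=0, level(F)=2, enqueue
    B->G: in-degree(G)=0, level(G)=2, enqueue
  process C: level=1
  process H: level=1
    H->D: in-degree(D)=0, level(D)=2, enqueue
  process F: level=2
  process G: level=2
    G->E: in-degree(E)=0, level(E)=3, enqueue
  process D: level=2
  process E: level=3
All levels: A:0, B:1, C:1, D:2, E:3, F:2, G:2, H:1
level(C) = 1

Answer: 1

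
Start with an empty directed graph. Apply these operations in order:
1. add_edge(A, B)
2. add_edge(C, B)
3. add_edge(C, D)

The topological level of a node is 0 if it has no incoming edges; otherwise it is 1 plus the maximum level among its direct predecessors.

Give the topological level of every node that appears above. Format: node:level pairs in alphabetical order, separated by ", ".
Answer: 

Op 1: add_edge(A, B). Edges now: 1
Op 2: add_edge(C, B). Edges now: 2
Op 3: add_edge(C, D). Edges now: 3
Compute levels (Kahn BFS):
  sources (in-degree 0): A, C
  process A: level=0
    A->B: in-degree(B)=1, level(B)>=1
  process C: level=0
    C->B: in-degree(B)=0, level(B)=1, enqueue
    C->D: in-degree(D)=0, level(D)=1, enqueue
  process B: level=1
  process D: level=1
All levels: A:0, B:1, C:0, D:1

Answer: A:0, B:1, C:0, D:1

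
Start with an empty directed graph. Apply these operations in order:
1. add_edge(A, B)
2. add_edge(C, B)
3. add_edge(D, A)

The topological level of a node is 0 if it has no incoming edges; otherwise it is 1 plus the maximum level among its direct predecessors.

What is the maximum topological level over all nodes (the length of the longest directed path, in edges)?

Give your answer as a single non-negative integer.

Op 1: add_edge(A, B). Edges now: 1
Op 2: add_edge(C, B). Edges now: 2
Op 3: add_edge(D, A). Edges now: 3
Compute levels (Kahn BFS):
  sources (in-degree 0): C, D
  process C: level=0
    C->B: in-degree(B)=1, level(B)>=1
  process D: level=0
    D->A: in-degree(A)=0, level(A)=1, enqueue
  process A: level=1
    A->B: in-degree(B)=0, level(B)=2, enqueue
  process B: level=2
All levels: A:1, B:2, C:0, D:0
max level = 2

Answer: 2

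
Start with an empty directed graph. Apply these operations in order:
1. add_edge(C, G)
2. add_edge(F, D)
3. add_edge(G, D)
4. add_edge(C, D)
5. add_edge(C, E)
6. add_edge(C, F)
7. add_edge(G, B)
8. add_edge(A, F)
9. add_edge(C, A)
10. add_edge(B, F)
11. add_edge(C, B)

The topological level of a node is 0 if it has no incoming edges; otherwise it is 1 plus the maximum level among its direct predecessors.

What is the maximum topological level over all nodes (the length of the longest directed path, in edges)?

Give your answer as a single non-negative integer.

Answer: 4

Derivation:
Op 1: add_edge(C, G). Edges now: 1
Op 2: add_edge(F, D). Edges now: 2
Op 3: add_edge(G, D). Edges now: 3
Op 4: add_edge(C, D). Edges now: 4
Op 5: add_edge(C, E). Edges now: 5
Op 6: add_edge(C, F). Edges now: 6
Op 7: add_edge(G, B). Edges now: 7
Op 8: add_edge(A, F). Edges now: 8
Op 9: add_edge(C, A). Edges now: 9
Op 10: add_edge(B, F). Edges now: 10
Op 11: add_edge(C, B). Edges now: 11
Compute levels (Kahn BFS):
  sources (in-degree 0): C
  process C: level=0
    C->A: in-degree(A)=0, level(A)=1, enqueue
    C->B: in-degree(B)=1, level(B)>=1
    C->D: in-degree(D)=2, level(D)>=1
    C->E: in-degree(E)=0, level(E)=1, enqueue
    C->F: in-degree(F)=2, level(F)>=1
    C->G: in-degree(G)=0, level(G)=1, enqueue
  process A: level=1
    A->F: in-degree(F)=1, level(F)>=2
  process E: level=1
  process G: level=1
    G->B: in-degree(B)=0, level(B)=2, enqueue
    G->D: in-degree(D)=1, level(D)>=2
  process B: level=2
    B->F: in-degree(F)=0, level(F)=3, enqueue
  process F: level=3
    F->D: in-degree(D)=0, level(D)=4, enqueue
  process D: level=4
All levels: A:1, B:2, C:0, D:4, E:1, F:3, G:1
max level = 4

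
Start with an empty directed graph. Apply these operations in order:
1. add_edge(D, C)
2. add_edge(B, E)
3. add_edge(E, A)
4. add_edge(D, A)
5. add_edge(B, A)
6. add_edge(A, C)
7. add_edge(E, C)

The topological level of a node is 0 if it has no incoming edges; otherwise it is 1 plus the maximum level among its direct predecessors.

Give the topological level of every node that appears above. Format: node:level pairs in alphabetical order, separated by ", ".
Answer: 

Op 1: add_edge(D, C). Edges now: 1
Op 2: add_edge(B, E). Edges now: 2
Op 3: add_edge(E, A). Edges now: 3
Op 4: add_edge(D, A). Edges now: 4
Op 5: add_edge(B, A). Edges now: 5
Op 6: add_edge(A, C). Edges now: 6
Op 7: add_edge(E, C). Edges now: 7
Compute levels (Kahn BFS):
  sources (in-degree 0): B, D
  process B: level=0
    B->A: in-degree(A)=2, level(A)>=1
    B->E: in-degree(E)=0, level(E)=1, enqueue
  process D: level=0
    D->A: in-degree(A)=1, level(A)>=1
    D->C: in-degree(C)=2, level(C)>=1
  process E: level=1
    E->A: in-degree(A)=0, level(A)=2, enqueue
    E->C: in-degree(C)=1, level(C)>=2
  process A: level=2
    A->C: in-degree(C)=0, level(C)=3, enqueue
  process C: level=3
All levels: A:2, B:0, C:3, D:0, E:1

Answer: A:2, B:0, C:3, D:0, E:1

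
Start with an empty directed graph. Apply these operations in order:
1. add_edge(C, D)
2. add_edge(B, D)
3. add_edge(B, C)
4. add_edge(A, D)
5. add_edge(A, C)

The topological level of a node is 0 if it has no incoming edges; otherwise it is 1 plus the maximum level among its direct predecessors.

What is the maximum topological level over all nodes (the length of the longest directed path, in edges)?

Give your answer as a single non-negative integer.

Op 1: add_edge(C, D). Edges now: 1
Op 2: add_edge(B, D). Edges now: 2
Op 3: add_edge(B, C). Edges now: 3
Op 4: add_edge(A, D). Edges now: 4
Op 5: add_edge(A, C). Edges now: 5
Compute levels (Kahn BFS):
  sources (in-degree 0): A, B
  process A: level=0
    A->C: in-degree(C)=1, level(C)>=1
    A->D: in-degree(D)=2, level(D)>=1
  process B: level=0
    B->C: in-degree(C)=0, level(C)=1, enqueue
    B->D: in-degree(D)=1, level(D)>=1
  process C: level=1
    C->D: in-degree(D)=0, level(D)=2, enqueue
  process D: level=2
All levels: A:0, B:0, C:1, D:2
max level = 2

Answer: 2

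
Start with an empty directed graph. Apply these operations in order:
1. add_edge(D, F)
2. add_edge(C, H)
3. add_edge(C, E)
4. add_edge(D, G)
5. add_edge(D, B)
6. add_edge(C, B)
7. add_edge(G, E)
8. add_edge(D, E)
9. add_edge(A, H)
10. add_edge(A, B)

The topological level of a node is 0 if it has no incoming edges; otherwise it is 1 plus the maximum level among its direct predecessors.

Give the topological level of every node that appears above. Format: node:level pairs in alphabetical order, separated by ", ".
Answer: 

Op 1: add_edge(D, F). Edges now: 1
Op 2: add_edge(C, H). Edges now: 2
Op 3: add_edge(C, E). Edges now: 3
Op 4: add_edge(D, G). Edges now: 4
Op 5: add_edge(D, B). Edges now: 5
Op 6: add_edge(C, B). Edges now: 6
Op 7: add_edge(G, E). Edges now: 7
Op 8: add_edge(D, E). Edges now: 8
Op 9: add_edge(A, H). Edges now: 9
Op 10: add_edge(A, B). Edges now: 10
Compute levels (Kahn BFS):
  sources (in-degree 0): A, C, D
  process A: level=0
    A->B: in-degree(B)=2, level(B)>=1
    A->H: in-degree(H)=1, level(H)>=1
  process C: level=0
    C->B: in-degree(B)=1, level(B)>=1
    C->E: in-degree(E)=2, level(E)>=1
    C->H: in-degree(H)=0, level(H)=1, enqueue
  process D: level=0
    D->B: in-degree(B)=0, level(B)=1, enqueue
    D->E: in-degree(E)=1, level(E)>=1
    D->F: in-degree(F)=0, level(F)=1, enqueue
    D->G: in-degree(G)=0, level(G)=1, enqueue
  process H: level=1
  process B: level=1
  process F: level=1
  process G: level=1
    G->E: in-degree(E)=0, level(E)=2, enqueue
  process E: level=2
All levels: A:0, B:1, C:0, D:0, E:2, F:1, G:1, H:1

Answer: A:0, B:1, C:0, D:0, E:2, F:1, G:1, H:1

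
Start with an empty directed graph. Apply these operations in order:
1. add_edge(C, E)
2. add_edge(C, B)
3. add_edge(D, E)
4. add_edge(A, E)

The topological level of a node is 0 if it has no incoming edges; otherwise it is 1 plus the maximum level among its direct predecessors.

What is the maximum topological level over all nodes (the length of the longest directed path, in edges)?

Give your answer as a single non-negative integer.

Answer: 1

Derivation:
Op 1: add_edge(C, E). Edges now: 1
Op 2: add_edge(C, B). Edges now: 2
Op 3: add_edge(D, E). Edges now: 3
Op 4: add_edge(A, E). Edges now: 4
Compute levels (Kahn BFS):
  sources (in-degree 0): A, C, D
  process A: level=0
    A->E: in-degree(E)=2, level(E)>=1
  process C: level=0
    C->B: in-degree(B)=0, level(B)=1, enqueue
    C->E: in-degree(E)=1, level(E)>=1
  process D: level=0
    D->E: in-degree(E)=0, level(E)=1, enqueue
  process B: level=1
  process E: level=1
All levels: A:0, B:1, C:0, D:0, E:1
max level = 1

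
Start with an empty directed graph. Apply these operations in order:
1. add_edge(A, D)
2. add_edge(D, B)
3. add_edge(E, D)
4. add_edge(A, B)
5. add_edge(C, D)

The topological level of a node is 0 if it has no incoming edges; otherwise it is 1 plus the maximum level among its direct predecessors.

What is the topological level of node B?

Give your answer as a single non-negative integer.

Op 1: add_edge(A, D). Edges now: 1
Op 2: add_edge(D, B). Edges now: 2
Op 3: add_edge(E, D). Edges now: 3
Op 4: add_edge(A, B). Edges now: 4
Op 5: add_edge(C, D). Edges now: 5
Compute levels (Kahn BFS):
  sources (in-degree 0): A, C, E
  process A: level=0
    A->B: in-degree(B)=1, level(B)>=1
    A->D: in-degree(D)=2, level(D)>=1
  process C: level=0
    C->D: in-degree(D)=1, level(D)>=1
  process E: level=0
    E->D: in-degree(D)=0, level(D)=1, enqueue
  process D: level=1
    D->B: in-degree(B)=0, level(B)=2, enqueue
  process B: level=2
All levels: A:0, B:2, C:0, D:1, E:0
level(B) = 2

Answer: 2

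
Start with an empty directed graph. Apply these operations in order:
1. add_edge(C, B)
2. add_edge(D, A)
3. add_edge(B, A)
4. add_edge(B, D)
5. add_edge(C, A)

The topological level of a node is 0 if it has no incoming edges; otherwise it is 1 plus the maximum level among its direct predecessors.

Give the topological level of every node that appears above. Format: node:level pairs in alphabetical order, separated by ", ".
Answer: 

Answer: A:3, B:1, C:0, D:2

Derivation:
Op 1: add_edge(C, B). Edges now: 1
Op 2: add_edge(D, A). Edges now: 2
Op 3: add_edge(B, A). Edges now: 3
Op 4: add_edge(B, D). Edges now: 4
Op 5: add_edge(C, A). Edges now: 5
Compute levels (Kahn BFS):
  sources (in-degree 0): C
  process C: level=0
    C->A: in-degree(A)=2, level(A)>=1
    C->B: in-degree(B)=0, level(B)=1, enqueue
  process B: level=1
    B->A: in-degree(A)=1, level(A)>=2
    B->D: in-degree(D)=0, level(D)=2, enqueue
  process D: level=2
    D->A: in-degree(A)=0, level(A)=3, enqueue
  process A: level=3
All levels: A:3, B:1, C:0, D:2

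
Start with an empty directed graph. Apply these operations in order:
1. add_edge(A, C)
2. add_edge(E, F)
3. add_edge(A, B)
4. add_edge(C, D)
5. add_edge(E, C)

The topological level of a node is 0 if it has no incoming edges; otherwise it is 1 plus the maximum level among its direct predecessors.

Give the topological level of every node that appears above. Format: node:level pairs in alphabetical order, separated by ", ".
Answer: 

Answer: A:0, B:1, C:1, D:2, E:0, F:1

Derivation:
Op 1: add_edge(A, C). Edges now: 1
Op 2: add_edge(E, F). Edges now: 2
Op 3: add_edge(A, B). Edges now: 3
Op 4: add_edge(C, D). Edges now: 4
Op 5: add_edge(E, C). Edges now: 5
Compute levels (Kahn BFS):
  sources (in-degree 0): A, E
  process A: level=0
    A->B: in-degree(B)=0, level(B)=1, enqueue
    A->C: in-degree(C)=1, level(C)>=1
  process E: level=0
    E->C: in-degree(C)=0, level(C)=1, enqueue
    E->F: in-degree(F)=0, level(F)=1, enqueue
  process B: level=1
  process C: level=1
    C->D: in-degree(D)=0, level(D)=2, enqueue
  process F: level=1
  process D: level=2
All levels: A:0, B:1, C:1, D:2, E:0, F:1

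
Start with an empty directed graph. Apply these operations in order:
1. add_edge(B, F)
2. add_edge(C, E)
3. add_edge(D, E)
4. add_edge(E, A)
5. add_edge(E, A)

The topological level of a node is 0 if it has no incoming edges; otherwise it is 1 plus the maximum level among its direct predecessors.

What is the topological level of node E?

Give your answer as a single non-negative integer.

Answer: 1

Derivation:
Op 1: add_edge(B, F). Edges now: 1
Op 2: add_edge(C, E). Edges now: 2
Op 3: add_edge(D, E). Edges now: 3
Op 4: add_edge(E, A). Edges now: 4
Op 5: add_edge(E, A) (duplicate, no change). Edges now: 4
Compute levels (Kahn BFS):
  sources (in-degree 0): B, C, D
  process B: level=0
    B->F: in-degree(F)=0, level(F)=1, enqueue
  process C: level=0
    C->E: in-degree(E)=1, level(E)>=1
  process D: level=0
    D->E: in-degree(E)=0, level(E)=1, enqueue
  process F: level=1
  process E: level=1
    E->A: in-degree(A)=0, level(A)=2, enqueue
  process A: level=2
All levels: A:2, B:0, C:0, D:0, E:1, F:1
level(E) = 1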